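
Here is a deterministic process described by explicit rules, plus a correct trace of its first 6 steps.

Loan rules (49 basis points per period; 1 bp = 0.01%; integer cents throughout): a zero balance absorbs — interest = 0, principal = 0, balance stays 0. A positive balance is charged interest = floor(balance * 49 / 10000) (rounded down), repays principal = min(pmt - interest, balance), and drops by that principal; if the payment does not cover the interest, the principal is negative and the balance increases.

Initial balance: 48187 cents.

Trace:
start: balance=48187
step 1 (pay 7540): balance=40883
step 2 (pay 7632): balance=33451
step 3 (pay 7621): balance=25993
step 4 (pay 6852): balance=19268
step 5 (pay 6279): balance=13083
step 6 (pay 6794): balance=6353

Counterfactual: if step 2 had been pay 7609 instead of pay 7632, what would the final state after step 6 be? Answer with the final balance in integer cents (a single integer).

6377

(re-executing from step 2 with the substitution; state before step 2: balance=40883)
step 2 (pay 7609): balance=33474
step 3 (pay 7621): balance=26017
step 4 (pay 6852): balance=19292
step 5 (pay 6279): balance=13107
step 6 (pay 6794): balance=6377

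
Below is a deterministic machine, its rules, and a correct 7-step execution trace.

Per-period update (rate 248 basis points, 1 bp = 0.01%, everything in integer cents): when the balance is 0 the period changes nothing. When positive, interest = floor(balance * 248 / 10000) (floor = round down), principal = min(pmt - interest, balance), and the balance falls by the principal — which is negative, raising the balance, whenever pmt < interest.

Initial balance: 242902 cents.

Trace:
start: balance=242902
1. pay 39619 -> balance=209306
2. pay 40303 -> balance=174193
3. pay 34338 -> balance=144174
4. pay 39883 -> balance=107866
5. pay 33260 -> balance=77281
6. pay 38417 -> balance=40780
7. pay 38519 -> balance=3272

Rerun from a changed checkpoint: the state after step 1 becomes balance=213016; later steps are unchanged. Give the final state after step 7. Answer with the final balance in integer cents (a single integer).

7571

state after step 1 := balance=213016
2. pay 40303 -> balance=177995
3. pay 34338 -> balance=148071
4. pay 39883 -> balance=111860
5. pay 33260 -> balance=81374
6. pay 38417 -> balance=44975
7. pay 38519 -> balance=7571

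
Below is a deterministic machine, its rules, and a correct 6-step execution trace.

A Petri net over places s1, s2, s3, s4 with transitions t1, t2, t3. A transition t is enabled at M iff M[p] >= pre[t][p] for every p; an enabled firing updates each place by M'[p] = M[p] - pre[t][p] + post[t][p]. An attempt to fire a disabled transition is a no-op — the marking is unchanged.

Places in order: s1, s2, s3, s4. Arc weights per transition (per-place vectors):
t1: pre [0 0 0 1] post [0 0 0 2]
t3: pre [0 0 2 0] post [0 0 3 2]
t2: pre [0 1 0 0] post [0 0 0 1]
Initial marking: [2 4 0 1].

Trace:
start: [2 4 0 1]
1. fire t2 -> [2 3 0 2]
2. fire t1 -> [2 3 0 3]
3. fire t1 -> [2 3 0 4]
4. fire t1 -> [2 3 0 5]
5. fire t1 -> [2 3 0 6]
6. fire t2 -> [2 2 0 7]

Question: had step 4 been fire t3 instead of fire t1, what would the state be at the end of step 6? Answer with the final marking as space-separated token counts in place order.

(re-executing from step 4 with the substitution; state before step 4: [2 3 0 4])
4. fire t3 -> [2 3 0 4]
5. fire t1 -> [2 3 0 5]
6. fire t2 -> [2 2 0 6]

2 2 0 6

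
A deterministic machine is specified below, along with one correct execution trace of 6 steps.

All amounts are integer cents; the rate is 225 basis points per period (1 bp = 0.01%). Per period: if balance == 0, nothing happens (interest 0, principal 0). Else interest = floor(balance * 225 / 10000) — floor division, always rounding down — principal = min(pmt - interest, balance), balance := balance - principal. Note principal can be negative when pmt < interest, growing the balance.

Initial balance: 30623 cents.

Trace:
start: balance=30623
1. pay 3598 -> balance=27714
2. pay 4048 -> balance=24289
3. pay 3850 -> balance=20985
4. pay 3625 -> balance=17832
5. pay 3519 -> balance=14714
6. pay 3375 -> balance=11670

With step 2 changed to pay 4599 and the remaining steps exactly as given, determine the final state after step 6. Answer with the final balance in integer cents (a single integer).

11067

(re-executing from step 2 with the substitution; state before step 2: balance=27714)
2. pay 4599 -> balance=23738
3. pay 3850 -> balance=20422
4. pay 3625 -> balance=17256
5. pay 3519 -> balance=14125
6. pay 3375 -> balance=11067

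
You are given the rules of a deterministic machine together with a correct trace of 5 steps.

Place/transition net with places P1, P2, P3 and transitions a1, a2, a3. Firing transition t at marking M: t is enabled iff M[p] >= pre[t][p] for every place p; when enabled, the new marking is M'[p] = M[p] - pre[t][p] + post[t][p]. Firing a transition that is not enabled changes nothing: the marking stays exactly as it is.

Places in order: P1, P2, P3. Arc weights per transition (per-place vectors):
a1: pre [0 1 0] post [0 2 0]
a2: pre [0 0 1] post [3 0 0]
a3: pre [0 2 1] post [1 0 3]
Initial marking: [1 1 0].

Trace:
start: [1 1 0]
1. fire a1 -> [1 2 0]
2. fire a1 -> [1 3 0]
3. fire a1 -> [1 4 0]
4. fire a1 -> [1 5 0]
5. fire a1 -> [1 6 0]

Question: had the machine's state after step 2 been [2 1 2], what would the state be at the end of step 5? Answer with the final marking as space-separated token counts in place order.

state after step 2 := [2 1 2]
3. fire a1 -> [2 2 2]
4. fire a1 -> [2 3 2]
5. fire a1 -> [2 4 2]

2 4 2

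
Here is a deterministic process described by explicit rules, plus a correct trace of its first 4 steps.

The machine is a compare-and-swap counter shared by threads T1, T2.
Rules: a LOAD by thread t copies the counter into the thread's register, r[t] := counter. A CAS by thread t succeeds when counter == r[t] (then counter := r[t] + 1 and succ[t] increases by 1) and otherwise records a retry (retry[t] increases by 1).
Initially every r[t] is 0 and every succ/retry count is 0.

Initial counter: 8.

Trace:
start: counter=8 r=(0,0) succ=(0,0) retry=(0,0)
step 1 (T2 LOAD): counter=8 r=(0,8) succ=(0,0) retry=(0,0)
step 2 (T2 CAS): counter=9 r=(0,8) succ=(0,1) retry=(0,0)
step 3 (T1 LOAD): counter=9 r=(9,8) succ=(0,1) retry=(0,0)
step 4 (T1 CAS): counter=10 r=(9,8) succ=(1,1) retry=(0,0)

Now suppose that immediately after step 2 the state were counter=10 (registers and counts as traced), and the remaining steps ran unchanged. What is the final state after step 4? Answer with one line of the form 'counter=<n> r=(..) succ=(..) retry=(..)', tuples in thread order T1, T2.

counter=11 r=(10,8) succ=(1,1) retry=(0,0)

state after step 2 := counter=10 r=(0,8) succ=(0,1) retry=(0,0)
step 3 (T1 LOAD): counter=10 r=(10,8) succ=(0,1) retry=(0,0)
step 4 (T1 CAS): counter=11 r=(10,8) succ=(1,1) retry=(0,0)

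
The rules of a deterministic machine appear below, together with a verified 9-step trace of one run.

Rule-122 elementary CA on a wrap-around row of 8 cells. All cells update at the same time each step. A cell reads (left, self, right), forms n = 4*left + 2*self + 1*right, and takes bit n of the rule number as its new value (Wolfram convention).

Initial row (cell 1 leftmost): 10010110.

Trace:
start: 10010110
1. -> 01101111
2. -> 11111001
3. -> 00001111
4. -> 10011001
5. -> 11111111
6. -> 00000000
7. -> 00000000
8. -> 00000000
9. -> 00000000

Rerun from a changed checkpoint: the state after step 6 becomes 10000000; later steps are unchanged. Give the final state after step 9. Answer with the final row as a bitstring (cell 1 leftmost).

01010101

state after step 6 := 10000000
7. -> 01000001
8. -> 10100010
9. -> 01010101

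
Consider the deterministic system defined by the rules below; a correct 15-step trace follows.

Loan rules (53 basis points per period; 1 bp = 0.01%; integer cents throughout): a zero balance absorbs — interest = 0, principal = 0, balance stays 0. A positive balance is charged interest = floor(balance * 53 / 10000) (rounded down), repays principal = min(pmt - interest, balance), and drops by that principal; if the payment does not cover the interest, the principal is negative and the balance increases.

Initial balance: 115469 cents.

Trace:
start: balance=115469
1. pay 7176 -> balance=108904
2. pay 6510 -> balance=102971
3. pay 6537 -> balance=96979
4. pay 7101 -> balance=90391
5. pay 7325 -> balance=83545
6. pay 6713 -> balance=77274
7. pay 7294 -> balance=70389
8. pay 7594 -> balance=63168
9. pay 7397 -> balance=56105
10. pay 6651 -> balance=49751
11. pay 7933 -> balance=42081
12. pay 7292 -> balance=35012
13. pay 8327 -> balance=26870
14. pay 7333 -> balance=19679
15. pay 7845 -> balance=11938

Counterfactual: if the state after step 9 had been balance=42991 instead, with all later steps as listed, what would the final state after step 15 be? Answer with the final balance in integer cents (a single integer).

state after step 9 := balance=42991
10. pay 6651 -> balance=36567
11. pay 7933 -> balance=28827
12. pay 7292 -> balance=21687
13. pay 8327 -> balance=13474
14. pay 7333 -> balance=6212
15. pay 7845 -> balance=0

0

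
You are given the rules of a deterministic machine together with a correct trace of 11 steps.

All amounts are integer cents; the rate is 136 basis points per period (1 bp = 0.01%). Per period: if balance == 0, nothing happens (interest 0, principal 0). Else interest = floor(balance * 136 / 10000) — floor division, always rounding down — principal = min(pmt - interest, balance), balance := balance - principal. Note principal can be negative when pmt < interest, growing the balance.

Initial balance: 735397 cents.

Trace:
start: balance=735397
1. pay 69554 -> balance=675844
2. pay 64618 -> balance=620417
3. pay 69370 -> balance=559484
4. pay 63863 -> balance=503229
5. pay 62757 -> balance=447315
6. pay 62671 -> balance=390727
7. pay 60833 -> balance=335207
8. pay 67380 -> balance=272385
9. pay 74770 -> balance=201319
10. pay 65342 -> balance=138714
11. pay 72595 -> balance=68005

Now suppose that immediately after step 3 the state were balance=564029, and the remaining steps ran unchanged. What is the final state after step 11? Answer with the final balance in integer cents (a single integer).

state after step 3 := balance=564029
4. pay 63863 -> balance=507836
5. pay 62757 -> balance=451985
6. pay 62671 -> balance=395460
7. pay 60833 -> balance=340005
8. pay 67380 -> balance=277249
9. pay 74770 -> balance=206249
10. pay 65342 -> balance=143711
11. pay 72595 -> balance=73070

73070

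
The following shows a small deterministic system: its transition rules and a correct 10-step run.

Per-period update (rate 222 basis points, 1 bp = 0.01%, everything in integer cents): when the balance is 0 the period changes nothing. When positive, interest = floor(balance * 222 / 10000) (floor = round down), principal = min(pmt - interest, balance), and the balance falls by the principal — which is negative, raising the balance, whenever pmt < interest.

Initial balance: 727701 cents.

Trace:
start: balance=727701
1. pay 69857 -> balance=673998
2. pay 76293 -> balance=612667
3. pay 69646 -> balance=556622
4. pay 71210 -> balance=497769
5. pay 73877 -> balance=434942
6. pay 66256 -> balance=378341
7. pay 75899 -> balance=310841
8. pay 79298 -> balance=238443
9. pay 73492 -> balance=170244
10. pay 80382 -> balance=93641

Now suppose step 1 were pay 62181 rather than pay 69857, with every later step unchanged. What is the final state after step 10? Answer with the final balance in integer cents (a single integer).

102995

(re-executing from step 1 with the substitution; state before step 1: balance=727701)
1. pay 62181 -> balance=681674
2. pay 76293 -> balance=620514
3. pay 69646 -> balance=564643
4. pay 71210 -> balance=505968
5. pay 73877 -> balance=443323
6. pay 66256 -> balance=386908
7. pay 75899 -> balance=319598
8. pay 79298 -> balance=247395
9. pay 73492 -> balance=179395
10. pay 80382 -> balance=102995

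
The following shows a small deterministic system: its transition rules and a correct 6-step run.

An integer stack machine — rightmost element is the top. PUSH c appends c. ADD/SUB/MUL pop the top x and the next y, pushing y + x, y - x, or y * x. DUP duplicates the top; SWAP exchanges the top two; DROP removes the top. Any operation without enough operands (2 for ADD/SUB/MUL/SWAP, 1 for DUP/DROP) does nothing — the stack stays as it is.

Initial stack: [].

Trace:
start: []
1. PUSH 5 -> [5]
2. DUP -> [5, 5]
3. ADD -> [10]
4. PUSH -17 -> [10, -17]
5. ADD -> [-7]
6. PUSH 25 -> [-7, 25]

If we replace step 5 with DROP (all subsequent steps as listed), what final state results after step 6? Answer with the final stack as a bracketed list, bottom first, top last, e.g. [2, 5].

[10, 25]

(re-executing from step 5 with the substitution; state before step 5: [10, -17])
5. DROP -> [10]
6. PUSH 25 -> [10, 25]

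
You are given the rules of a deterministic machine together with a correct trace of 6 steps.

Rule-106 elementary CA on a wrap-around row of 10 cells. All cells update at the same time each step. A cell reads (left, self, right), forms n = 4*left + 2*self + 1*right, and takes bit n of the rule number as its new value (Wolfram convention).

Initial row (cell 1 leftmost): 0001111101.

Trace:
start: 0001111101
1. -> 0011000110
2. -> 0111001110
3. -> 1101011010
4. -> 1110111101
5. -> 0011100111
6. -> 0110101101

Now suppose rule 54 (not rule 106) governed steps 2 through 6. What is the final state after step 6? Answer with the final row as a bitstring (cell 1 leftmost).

(re-executing steps 2..6 under rule 54; state before step 2: 0011000110)
2. -> 0100101001
3. -> 1111111111
4. -> 0000000000
5. -> 0000000000
6. -> 0000000000

0000000000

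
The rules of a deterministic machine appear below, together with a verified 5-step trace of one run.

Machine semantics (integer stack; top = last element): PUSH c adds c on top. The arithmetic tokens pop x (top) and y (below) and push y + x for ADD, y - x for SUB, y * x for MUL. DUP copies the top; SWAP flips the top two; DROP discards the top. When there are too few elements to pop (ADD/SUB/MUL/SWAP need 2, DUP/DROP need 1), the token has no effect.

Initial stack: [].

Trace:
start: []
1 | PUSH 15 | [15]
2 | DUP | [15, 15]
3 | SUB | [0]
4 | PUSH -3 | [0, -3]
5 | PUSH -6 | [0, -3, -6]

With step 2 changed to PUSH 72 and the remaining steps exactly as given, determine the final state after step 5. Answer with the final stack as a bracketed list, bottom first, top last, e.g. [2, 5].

[-57, -3, -6]

(re-executing from step 2 with the substitution; state before step 2: [15])
2 | PUSH 72 | [15, 72]
3 | SUB | [-57]
4 | PUSH -3 | [-57, -3]
5 | PUSH -6 | [-57, -3, -6]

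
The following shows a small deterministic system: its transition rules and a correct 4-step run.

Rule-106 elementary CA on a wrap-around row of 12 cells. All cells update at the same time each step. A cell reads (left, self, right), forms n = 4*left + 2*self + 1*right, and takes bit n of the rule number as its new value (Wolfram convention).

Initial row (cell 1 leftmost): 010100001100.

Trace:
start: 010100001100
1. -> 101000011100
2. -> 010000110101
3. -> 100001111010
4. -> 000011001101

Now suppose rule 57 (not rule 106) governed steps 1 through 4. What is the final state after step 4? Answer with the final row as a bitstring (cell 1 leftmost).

(re-executing steps 1..4 under rule 57; state before step 1: 010100001100)
1. -> 001011101011
2. -> 100110010110
3. -> 010101001101
4. -> 101010101010

101010101010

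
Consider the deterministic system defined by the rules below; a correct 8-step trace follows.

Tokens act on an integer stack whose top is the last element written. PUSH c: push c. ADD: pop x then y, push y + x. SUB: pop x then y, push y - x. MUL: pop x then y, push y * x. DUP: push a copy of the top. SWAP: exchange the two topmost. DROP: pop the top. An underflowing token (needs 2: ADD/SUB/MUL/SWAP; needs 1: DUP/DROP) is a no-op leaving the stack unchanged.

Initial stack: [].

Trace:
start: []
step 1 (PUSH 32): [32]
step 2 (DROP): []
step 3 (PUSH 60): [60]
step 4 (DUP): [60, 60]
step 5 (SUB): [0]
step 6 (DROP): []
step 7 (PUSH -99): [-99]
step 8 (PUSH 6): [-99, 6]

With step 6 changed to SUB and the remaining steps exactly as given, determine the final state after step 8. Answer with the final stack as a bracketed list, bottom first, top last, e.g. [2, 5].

(re-executing from step 6 with the substitution; state before step 6: [0])
step 6 (SUB): [0]
step 7 (PUSH -99): [0, -99]
step 8 (PUSH 6): [0, -99, 6]

[0, -99, 6]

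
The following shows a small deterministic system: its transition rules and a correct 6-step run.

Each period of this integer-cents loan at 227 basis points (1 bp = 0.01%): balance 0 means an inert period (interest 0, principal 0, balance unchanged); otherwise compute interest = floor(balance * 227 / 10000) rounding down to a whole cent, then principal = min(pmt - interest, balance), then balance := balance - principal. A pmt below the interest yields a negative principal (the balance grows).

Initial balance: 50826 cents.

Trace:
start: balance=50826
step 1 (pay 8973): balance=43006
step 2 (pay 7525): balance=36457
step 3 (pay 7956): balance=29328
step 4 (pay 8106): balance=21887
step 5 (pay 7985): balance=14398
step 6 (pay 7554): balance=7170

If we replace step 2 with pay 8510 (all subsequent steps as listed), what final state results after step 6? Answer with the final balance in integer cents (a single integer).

(re-executing from step 2 with the substitution; state before step 2: balance=43006)
step 2 (pay 8510): balance=35472
step 3 (pay 7956): balance=28321
step 4 (pay 8106): balance=20857
step 5 (pay 7985): balance=13345
step 6 (pay 7554): balance=6093

6093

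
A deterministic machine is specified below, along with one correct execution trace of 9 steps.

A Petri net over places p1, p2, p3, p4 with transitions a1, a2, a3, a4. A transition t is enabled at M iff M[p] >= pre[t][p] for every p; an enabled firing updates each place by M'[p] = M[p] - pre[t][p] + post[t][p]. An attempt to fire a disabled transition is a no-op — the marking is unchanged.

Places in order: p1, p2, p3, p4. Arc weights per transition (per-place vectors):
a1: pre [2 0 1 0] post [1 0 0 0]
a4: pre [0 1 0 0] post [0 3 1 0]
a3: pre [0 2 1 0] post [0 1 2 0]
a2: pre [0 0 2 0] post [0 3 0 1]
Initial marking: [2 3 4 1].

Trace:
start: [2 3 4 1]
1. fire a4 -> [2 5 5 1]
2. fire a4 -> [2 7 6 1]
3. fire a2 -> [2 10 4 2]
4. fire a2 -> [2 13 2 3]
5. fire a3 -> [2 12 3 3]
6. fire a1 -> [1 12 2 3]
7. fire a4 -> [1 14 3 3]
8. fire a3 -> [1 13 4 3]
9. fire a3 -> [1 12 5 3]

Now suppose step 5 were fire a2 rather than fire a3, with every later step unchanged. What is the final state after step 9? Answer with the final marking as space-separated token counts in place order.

2 16 3 4

(re-executing from step 5 with the substitution; state before step 5: [2 13 2 3])
5. fire a2 -> [2 16 0 4]
6. fire a1 -> [2 16 0 4]
7. fire a4 -> [2 18 1 4]
8. fire a3 -> [2 17 2 4]
9. fire a3 -> [2 16 3 4]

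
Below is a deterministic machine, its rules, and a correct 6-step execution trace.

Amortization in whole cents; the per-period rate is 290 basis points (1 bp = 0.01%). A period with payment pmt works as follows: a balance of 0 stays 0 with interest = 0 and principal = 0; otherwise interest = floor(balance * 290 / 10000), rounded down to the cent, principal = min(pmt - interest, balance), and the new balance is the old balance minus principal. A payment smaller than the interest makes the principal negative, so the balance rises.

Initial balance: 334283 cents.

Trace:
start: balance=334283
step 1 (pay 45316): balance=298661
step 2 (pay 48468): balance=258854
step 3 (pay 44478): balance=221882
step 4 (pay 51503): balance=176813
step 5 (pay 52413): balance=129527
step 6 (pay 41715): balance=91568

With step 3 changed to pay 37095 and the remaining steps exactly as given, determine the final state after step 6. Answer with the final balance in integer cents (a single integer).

99611

(re-executing from step 3 with the substitution; state before step 3: balance=258854)
step 3 (pay 37095): balance=229265
step 4 (pay 51503): balance=184410
step 5 (pay 52413): balance=137344
step 6 (pay 41715): balance=99611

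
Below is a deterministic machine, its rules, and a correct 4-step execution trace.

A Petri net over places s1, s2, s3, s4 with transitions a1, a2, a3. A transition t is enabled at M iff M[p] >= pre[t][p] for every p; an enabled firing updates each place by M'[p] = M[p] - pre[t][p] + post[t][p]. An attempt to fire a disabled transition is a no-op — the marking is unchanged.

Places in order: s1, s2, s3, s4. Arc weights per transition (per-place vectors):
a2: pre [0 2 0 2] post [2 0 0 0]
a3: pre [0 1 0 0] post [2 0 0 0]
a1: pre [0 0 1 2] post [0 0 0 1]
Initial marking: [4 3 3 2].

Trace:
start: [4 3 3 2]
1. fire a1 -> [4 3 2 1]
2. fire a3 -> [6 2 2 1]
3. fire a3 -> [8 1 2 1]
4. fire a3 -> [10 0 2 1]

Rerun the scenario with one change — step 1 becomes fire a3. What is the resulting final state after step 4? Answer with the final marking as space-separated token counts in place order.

10 0 3 2

(re-executing from step 1 with the substitution; state before step 1: [4 3 3 2])
1. fire a3 -> [6 2 3 2]
2. fire a3 -> [8 1 3 2]
3. fire a3 -> [10 0 3 2]
4. fire a3 -> [10 0 3 2]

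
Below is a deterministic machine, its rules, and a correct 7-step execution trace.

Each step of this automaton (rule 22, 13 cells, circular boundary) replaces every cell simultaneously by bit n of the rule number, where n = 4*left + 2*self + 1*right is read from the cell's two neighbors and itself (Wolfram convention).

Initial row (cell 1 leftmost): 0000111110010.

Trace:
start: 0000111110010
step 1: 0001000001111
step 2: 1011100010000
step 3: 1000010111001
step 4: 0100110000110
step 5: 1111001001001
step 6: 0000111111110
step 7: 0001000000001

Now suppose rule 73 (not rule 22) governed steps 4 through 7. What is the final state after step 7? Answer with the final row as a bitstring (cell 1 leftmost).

1011010100101

(re-executing steps 4..7 under rule 73; state before step 4: 1000010111001)
step 4: 1011000101001
step 5: 1011010000001
step 6: 1011000111101
step 7: 1011010100101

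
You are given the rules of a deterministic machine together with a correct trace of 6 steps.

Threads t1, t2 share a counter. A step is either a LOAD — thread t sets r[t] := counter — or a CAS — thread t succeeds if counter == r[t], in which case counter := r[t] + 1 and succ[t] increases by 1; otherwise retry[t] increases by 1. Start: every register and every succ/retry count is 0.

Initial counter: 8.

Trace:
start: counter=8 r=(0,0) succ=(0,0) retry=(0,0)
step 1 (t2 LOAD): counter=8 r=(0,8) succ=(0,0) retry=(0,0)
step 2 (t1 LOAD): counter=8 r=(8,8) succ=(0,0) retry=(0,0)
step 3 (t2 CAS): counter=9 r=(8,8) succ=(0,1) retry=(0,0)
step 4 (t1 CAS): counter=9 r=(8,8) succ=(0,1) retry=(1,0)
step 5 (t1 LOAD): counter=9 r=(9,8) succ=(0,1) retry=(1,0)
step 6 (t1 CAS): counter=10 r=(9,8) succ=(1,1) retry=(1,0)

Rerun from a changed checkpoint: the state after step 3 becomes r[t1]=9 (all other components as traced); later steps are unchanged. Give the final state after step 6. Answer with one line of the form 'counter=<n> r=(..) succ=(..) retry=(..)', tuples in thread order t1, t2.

state after step 3 := counter=9 r=(9,8) succ=(0,1) retry=(0,0)
step 4 (t1 CAS): counter=10 r=(9,8) succ=(1,1) retry=(0,0)
step 5 (t1 LOAD): counter=10 r=(10,8) succ=(1,1) retry=(0,0)
step 6 (t1 CAS): counter=11 r=(10,8) succ=(2,1) retry=(0,0)

counter=11 r=(10,8) succ=(2,1) retry=(0,0)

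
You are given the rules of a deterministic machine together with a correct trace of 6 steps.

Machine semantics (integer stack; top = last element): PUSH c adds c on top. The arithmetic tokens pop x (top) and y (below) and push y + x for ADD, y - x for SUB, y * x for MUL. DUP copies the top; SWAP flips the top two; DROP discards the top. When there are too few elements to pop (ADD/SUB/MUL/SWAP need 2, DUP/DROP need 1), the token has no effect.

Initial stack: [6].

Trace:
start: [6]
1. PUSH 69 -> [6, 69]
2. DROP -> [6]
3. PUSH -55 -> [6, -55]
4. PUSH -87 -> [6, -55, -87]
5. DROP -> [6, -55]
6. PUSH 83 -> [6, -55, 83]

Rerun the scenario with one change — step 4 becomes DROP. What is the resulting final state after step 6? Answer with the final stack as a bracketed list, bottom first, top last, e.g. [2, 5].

(re-executing from step 4 with the substitution; state before step 4: [6, -55])
4. DROP -> [6]
5. DROP -> []
6. PUSH 83 -> [83]

[83]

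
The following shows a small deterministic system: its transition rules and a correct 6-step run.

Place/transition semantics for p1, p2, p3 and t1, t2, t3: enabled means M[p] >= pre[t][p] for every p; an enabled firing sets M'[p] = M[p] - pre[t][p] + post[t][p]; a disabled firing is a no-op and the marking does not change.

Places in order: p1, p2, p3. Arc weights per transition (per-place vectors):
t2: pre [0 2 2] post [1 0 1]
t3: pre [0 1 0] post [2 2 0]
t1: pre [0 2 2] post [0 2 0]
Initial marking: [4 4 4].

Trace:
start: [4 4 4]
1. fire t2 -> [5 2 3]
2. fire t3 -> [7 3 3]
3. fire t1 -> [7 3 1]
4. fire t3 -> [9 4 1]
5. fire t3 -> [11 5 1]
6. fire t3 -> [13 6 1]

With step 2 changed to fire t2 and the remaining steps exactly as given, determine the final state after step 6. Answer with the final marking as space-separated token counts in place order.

6 0 2

(re-executing from step 2 with the substitution; state before step 2: [5 2 3])
2. fire t2 -> [6 0 2]
3. fire t1 -> [6 0 2]
4. fire t3 -> [6 0 2]
5. fire t3 -> [6 0 2]
6. fire t3 -> [6 0 2]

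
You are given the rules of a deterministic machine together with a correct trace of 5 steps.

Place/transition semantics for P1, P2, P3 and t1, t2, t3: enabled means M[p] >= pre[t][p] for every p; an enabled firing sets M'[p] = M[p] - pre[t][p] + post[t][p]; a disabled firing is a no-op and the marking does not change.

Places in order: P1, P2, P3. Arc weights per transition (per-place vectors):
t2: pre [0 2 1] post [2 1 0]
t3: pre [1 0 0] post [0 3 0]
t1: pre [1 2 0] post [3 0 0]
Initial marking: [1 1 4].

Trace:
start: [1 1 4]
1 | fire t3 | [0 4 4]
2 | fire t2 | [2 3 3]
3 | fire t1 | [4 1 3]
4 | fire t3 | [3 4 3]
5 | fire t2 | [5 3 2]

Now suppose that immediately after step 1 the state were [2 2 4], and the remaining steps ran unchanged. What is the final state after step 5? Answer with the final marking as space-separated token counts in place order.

5 3 2

state after step 1 := [2 2 4]
2 | fire t2 | [4 1 3]
3 | fire t1 | [4 1 3]
4 | fire t3 | [3 4 3]
5 | fire t2 | [5 3 2]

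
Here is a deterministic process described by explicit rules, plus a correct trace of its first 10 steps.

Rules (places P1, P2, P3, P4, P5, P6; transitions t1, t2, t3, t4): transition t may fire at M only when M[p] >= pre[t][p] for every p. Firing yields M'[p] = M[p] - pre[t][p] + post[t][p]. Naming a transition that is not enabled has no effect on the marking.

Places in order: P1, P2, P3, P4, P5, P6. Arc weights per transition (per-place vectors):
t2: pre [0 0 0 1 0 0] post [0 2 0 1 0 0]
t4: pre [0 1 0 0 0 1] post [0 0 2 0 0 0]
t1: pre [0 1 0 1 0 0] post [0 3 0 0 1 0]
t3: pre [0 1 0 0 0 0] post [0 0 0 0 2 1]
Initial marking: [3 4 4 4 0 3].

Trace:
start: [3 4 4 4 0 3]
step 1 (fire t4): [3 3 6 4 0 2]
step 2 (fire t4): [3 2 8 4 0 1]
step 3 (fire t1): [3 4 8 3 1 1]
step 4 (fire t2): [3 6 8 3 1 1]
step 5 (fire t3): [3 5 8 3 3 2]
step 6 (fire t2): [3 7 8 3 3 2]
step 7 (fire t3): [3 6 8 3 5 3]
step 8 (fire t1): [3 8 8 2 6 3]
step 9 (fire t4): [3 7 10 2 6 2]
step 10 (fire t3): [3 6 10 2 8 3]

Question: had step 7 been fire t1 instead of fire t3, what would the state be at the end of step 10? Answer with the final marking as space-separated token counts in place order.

3 9 10 1 7 2

(re-executing from step 7 with the substitution; state before step 7: [3 7 8 3 3 2])
step 7 (fire t1): [3 9 8 2 4 2]
step 8 (fire t1): [3 11 8 1 5 2]
step 9 (fire t4): [3 10 10 1 5 1]
step 10 (fire t3): [3 9 10 1 7 2]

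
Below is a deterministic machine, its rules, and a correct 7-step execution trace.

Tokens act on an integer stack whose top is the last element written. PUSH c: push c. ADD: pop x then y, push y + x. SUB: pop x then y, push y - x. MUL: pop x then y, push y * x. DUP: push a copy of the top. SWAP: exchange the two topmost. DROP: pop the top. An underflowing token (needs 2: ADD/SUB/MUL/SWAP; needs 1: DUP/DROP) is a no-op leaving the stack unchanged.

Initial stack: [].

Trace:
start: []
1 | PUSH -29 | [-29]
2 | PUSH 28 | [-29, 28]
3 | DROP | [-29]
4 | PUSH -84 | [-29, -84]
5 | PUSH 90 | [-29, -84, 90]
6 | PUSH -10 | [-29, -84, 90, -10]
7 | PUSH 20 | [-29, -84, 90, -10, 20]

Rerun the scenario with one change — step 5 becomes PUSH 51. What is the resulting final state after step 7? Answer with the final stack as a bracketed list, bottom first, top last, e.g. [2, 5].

[-29, -84, 51, -10, 20]

(re-executing from step 5 with the substitution; state before step 5: [-29, -84])
5 | PUSH 51 | [-29, -84, 51]
6 | PUSH -10 | [-29, -84, 51, -10]
7 | PUSH 20 | [-29, -84, 51, -10, 20]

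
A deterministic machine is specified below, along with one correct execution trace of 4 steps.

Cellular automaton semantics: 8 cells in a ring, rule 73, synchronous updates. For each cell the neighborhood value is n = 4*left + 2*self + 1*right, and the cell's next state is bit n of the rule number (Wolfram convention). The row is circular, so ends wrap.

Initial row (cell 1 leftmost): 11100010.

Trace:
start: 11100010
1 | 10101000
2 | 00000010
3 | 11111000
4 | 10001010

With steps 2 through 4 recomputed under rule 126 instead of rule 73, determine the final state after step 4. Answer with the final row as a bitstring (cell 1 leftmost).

10001101

(re-executing steps 2..4 under rule 126; state before step 2: 10101000)
2 | 11111101
3 | 00000111
4 | 10001101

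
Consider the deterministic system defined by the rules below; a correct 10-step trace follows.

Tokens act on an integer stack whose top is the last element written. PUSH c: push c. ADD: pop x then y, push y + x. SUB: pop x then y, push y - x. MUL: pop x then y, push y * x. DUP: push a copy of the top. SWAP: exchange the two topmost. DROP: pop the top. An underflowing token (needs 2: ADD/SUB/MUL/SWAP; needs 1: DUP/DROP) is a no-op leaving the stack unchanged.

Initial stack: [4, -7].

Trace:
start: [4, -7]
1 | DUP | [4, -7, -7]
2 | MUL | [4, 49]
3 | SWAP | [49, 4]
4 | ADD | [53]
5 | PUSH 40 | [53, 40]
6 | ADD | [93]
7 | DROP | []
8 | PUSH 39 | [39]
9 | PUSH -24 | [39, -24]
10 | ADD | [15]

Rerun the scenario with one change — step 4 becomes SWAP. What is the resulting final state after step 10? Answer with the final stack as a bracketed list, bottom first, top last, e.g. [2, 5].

[4, 15]

(re-executing from step 4 with the substitution; state before step 4: [49, 4])
4 | SWAP | [4, 49]
5 | PUSH 40 | [4, 49, 40]
6 | ADD | [4, 89]
7 | DROP | [4]
8 | PUSH 39 | [4, 39]
9 | PUSH -24 | [4, 39, -24]
10 | ADD | [4, 15]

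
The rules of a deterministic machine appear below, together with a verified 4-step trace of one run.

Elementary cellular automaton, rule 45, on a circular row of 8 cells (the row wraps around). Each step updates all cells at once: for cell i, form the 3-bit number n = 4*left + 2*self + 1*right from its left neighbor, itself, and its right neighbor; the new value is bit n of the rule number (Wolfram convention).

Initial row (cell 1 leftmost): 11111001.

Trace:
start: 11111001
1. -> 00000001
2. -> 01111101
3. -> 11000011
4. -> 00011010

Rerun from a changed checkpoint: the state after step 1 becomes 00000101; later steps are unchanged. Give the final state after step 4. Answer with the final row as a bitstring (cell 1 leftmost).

10001000

state after step 1 := 00000101
2. -> 01110111
3. -> 11001100
4. -> 10001000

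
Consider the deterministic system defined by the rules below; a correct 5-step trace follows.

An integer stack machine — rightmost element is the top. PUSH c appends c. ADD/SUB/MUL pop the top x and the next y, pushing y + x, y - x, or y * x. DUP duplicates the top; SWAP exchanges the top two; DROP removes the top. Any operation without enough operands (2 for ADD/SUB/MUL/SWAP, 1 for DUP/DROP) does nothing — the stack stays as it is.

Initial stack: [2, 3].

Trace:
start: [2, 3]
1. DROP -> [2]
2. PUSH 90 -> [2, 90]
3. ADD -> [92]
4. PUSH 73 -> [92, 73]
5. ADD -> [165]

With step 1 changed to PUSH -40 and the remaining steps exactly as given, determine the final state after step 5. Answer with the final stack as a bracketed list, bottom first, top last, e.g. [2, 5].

(re-executing from step 1 with the substitution; state before step 1: [2, 3])
1. PUSH -40 -> [2, 3, -40]
2. PUSH 90 -> [2, 3, -40, 90]
3. ADD -> [2, 3, 50]
4. PUSH 73 -> [2, 3, 50, 73]
5. ADD -> [2, 3, 123]

[2, 3, 123]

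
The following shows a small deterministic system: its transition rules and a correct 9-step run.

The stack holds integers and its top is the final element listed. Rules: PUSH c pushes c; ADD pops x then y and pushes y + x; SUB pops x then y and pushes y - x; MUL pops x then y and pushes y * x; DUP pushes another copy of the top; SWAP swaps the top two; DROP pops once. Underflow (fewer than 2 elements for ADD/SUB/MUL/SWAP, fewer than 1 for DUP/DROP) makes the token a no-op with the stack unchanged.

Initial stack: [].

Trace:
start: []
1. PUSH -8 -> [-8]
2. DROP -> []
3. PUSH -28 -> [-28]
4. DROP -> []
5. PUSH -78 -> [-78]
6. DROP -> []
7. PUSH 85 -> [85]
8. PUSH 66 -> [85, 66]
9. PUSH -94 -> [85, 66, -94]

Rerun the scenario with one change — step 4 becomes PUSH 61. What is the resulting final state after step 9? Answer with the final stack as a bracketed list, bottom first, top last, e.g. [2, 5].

(re-executing from step 4 with the substitution; state before step 4: [-28])
4. PUSH 61 -> [-28, 61]
5. PUSH -78 -> [-28, 61, -78]
6. DROP -> [-28, 61]
7. PUSH 85 -> [-28, 61, 85]
8. PUSH 66 -> [-28, 61, 85, 66]
9. PUSH -94 -> [-28, 61, 85, 66, -94]

[-28, 61, 85, 66, -94]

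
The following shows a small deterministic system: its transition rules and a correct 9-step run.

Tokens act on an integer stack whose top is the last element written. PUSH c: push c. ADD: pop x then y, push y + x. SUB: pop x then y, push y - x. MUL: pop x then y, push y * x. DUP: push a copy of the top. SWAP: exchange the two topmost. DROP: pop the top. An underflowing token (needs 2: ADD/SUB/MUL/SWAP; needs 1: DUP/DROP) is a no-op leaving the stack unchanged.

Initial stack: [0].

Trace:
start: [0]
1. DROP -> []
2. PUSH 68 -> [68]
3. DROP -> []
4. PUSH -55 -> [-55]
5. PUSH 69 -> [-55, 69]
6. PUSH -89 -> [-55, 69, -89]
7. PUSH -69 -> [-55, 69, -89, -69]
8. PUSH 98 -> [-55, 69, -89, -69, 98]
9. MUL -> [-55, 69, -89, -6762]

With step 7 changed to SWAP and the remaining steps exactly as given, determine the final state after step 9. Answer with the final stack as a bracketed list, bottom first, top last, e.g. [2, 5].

[-55, -89, 6762]

(re-executing from step 7 with the substitution; state before step 7: [-55, 69, -89])
7. SWAP -> [-55, -89, 69]
8. PUSH 98 -> [-55, -89, 69, 98]
9. MUL -> [-55, -89, 6762]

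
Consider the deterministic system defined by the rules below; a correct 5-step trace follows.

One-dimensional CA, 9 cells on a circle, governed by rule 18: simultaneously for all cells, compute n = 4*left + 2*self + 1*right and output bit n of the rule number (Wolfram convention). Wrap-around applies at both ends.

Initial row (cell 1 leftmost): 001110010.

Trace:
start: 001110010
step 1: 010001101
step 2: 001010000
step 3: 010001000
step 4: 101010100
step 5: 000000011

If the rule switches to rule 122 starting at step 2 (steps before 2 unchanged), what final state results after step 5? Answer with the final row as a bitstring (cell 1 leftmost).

111000000

(re-executing steps 2..5 under rule 122; state before step 2: 010001101)
step 2: 101011110
step 3: 010110011
step 4: 101111111
step 5: 111000000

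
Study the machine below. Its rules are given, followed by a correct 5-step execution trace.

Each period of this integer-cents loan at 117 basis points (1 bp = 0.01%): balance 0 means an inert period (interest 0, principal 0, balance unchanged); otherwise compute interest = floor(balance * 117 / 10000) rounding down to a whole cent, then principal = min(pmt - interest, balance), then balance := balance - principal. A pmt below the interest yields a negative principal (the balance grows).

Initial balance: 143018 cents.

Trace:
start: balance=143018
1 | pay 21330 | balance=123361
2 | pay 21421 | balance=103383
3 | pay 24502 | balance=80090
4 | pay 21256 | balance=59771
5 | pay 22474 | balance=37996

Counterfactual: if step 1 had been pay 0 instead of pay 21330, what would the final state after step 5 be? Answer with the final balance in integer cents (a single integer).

(re-executing from step 1 with the substitution; state before step 1: balance=143018)
1 | pay 0 | balance=144691
2 | pay 21421 | balance=124962
3 | pay 24502 | balance=101922
4 | pay 21256 | balance=81858
5 | pay 22474 | balance=60341

60341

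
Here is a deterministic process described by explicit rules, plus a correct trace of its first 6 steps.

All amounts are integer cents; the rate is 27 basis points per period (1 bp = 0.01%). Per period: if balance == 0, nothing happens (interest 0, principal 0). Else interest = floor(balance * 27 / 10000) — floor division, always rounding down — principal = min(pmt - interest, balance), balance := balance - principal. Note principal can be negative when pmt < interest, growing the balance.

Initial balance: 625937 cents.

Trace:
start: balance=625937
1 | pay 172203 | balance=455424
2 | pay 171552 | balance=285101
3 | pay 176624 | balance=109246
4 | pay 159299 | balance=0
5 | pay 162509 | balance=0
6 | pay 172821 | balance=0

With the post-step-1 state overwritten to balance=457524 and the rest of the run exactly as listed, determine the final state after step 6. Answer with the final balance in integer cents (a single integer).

state after step 1 := balance=457524
2 | pay 171552 | balance=287207
3 | pay 176624 | balance=111358
4 | pay 159299 | balance=0
5 | pay 162509 | balance=0
6 | pay 172821 | balance=0

0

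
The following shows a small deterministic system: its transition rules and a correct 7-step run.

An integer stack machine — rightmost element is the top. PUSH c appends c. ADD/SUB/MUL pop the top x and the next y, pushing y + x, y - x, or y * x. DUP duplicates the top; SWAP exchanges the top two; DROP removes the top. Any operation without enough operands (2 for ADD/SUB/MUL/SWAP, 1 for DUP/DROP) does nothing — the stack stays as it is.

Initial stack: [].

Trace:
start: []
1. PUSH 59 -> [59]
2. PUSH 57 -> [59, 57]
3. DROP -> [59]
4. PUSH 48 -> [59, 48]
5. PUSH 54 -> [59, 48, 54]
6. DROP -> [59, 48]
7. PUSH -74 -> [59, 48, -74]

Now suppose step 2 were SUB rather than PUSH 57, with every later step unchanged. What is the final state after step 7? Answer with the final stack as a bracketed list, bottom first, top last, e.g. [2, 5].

[48, -74]

(re-executing from step 2 with the substitution; state before step 2: [59])
2. SUB -> [59]
3. DROP -> []
4. PUSH 48 -> [48]
5. PUSH 54 -> [48, 54]
6. DROP -> [48]
7. PUSH -74 -> [48, -74]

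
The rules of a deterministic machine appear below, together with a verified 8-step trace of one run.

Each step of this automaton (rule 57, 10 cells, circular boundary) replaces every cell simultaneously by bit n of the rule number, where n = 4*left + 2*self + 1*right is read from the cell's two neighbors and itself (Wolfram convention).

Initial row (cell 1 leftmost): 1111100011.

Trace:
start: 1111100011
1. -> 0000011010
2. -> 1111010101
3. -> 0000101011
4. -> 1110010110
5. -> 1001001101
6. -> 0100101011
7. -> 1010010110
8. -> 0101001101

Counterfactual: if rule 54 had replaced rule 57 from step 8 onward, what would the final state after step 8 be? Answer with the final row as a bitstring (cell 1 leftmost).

1111111001

(re-executing step 8 under rule 54; state before step 8: 1010010110)
8. -> 1111111001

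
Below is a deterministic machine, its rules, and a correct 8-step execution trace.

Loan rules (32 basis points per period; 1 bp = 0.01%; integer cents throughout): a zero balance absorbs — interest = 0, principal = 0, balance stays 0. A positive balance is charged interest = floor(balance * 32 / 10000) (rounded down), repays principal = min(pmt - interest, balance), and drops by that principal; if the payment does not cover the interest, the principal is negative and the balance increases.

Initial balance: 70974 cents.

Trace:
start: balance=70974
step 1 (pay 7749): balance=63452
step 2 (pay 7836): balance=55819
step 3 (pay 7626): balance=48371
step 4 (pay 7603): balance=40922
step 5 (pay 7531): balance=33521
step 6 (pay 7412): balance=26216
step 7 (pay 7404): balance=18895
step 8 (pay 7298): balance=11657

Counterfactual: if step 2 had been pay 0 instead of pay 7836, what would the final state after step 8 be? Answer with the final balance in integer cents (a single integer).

19645

(re-executing from step 2 with the substitution; state before step 2: balance=63452)
step 2 (pay 0): balance=63655
step 3 (pay 7626): balance=56232
step 4 (pay 7603): balance=48808
step 5 (pay 7531): balance=41433
step 6 (pay 7412): balance=34153
step 7 (pay 7404): balance=26858
step 8 (pay 7298): balance=19645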